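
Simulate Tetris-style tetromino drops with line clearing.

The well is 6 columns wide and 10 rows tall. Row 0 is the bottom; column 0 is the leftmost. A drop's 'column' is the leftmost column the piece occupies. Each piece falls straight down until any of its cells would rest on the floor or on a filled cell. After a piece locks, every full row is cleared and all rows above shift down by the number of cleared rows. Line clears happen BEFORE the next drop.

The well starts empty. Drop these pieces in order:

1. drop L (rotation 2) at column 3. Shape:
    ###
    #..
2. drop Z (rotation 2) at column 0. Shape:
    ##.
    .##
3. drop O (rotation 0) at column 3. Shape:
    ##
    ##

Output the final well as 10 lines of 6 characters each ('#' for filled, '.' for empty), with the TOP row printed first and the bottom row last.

Drop 1: L rot2 at col 3 lands with bottom-row=0; cleared 0 line(s) (total 0); column heights now [0 0 0 2 2 2], max=2
Drop 2: Z rot2 at col 0 lands with bottom-row=0; cleared 0 line(s) (total 0); column heights now [2 2 1 2 2 2], max=2
Drop 3: O rot0 at col 3 lands with bottom-row=2; cleared 0 line(s) (total 0); column heights now [2 2 1 4 4 2], max=4

Answer: ......
......
......
......
......
......
...##.
...##.
##.###
.###..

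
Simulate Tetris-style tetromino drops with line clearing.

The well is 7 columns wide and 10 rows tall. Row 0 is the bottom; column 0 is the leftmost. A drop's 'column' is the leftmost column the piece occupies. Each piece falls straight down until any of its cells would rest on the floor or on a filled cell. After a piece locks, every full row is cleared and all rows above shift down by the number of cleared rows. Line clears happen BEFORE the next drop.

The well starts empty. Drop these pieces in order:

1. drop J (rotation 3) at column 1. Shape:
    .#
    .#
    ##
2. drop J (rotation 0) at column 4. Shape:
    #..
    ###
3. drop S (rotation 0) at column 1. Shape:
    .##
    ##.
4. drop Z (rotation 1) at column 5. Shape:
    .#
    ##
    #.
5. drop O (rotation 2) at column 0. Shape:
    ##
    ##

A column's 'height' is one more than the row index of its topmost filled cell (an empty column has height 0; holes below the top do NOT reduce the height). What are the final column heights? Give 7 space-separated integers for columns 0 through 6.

Answer: 6 6 5 5 2 3 4

Derivation:
Drop 1: J rot3 at col 1 lands with bottom-row=0; cleared 0 line(s) (total 0); column heights now [0 1 3 0 0 0 0], max=3
Drop 2: J rot0 at col 4 lands with bottom-row=0; cleared 0 line(s) (total 0); column heights now [0 1 3 0 2 1 1], max=3
Drop 3: S rot0 at col 1 lands with bottom-row=3; cleared 0 line(s) (total 0); column heights now [0 4 5 5 2 1 1], max=5
Drop 4: Z rot1 at col 5 lands with bottom-row=1; cleared 0 line(s) (total 0); column heights now [0 4 5 5 2 3 4], max=5
Drop 5: O rot2 at col 0 lands with bottom-row=4; cleared 0 line(s) (total 0); column heights now [6 6 5 5 2 3 4], max=6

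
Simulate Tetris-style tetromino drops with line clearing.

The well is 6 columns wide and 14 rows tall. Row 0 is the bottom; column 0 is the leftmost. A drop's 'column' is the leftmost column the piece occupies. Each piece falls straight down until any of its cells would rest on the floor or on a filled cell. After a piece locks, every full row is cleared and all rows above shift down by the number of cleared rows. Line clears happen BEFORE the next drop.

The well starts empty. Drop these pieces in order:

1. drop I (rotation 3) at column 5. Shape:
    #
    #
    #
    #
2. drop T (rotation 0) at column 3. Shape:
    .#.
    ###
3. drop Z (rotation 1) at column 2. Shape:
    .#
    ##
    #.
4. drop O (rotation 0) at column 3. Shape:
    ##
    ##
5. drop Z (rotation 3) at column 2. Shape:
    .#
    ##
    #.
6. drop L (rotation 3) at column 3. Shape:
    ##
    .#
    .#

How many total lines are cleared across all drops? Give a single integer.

Answer: 0

Derivation:
Drop 1: I rot3 at col 5 lands with bottom-row=0; cleared 0 line(s) (total 0); column heights now [0 0 0 0 0 4], max=4
Drop 2: T rot0 at col 3 lands with bottom-row=4; cleared 0 line(s) (total 0); column heights now [0 0 0 5 6 5], max=6
Drop 3: Z rot1 at col 2 lands with bottom-row=4; cleared 0 line(s) (total 0); column heights now [0 0 6 7 6 5], max=7
Drop 4: O rot0 at col 3 lands with bottom-row=7; cleared 0 line(s) (total 0); column heights now [0 0 6 9 9 5], max=9
Drop 5: Z rot3 at col 2 lands with bottom-row=8; cleared 0 line(s) (total 0); column heights now [0 0 10 11 9 5], max=11
Drop 6: L rot3 at col 3 lands with bottom-row=9; cleared 0 line(s) (total 0); column heights now [0 0 10 12 12 5], max=12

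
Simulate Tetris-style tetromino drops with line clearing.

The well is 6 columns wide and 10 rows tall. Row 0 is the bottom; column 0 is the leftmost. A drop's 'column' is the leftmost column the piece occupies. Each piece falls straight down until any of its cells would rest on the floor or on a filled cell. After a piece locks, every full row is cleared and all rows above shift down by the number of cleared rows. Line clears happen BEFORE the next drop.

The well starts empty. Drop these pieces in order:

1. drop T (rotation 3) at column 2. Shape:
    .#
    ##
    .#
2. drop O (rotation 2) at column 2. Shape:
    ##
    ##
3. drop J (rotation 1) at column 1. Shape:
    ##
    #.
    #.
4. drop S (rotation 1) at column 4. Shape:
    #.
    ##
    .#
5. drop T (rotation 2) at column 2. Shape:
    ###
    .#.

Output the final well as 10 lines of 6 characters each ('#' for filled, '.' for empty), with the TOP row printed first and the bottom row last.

Drop 1: T rot3 at col 2 lands with bottom-row=0; cleared 0 line(s) (total 0); column heights now [0 0 2 3 0 0], max=3
Drop 2: O rot2 at col 2 lands with bottom-row=3; cleared 0 line(s) (total 0); column heights now [0 0 5 5 0 0], max=5
Drop 3: J rot1 at col 1 lands with bottom-row=3; cleared 0 line(s) (total 0); column heights now [0 6 6 5 0 0], max=6
Drop 4: S rot1 at col 4 lands with bottom-row=0; cleared 0 line(s) (total 0); column heights now [0 6 6 5 3 2], max=6
Drop 5: T rot2 at col 2 lands with bottom-row=5; cleared 0 line(s) (total 0); column heights now [0 6 7 7 7 2], max=7

Answer: ......
......
......
..###.
.###..
.###..
.###..
...##.
..####
...#.#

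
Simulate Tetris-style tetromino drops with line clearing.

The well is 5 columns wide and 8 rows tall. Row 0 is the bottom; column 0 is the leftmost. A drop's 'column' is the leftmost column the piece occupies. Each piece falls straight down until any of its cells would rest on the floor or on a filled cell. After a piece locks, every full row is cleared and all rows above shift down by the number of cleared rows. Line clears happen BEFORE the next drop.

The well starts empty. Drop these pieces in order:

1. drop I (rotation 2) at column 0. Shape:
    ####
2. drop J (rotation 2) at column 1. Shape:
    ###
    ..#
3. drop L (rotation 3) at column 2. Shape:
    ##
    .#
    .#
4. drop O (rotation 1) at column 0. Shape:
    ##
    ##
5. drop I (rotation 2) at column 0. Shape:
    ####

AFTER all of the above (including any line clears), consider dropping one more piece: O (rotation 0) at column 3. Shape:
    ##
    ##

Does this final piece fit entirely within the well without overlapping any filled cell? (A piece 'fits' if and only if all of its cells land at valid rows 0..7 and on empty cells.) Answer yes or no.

Answer: no

Derivation:
Drop 1: I rot2 at col 0 lands with bottom-row=0; cleared 0 line(s) (total 0); column heights now [1 1 1 1 0], max=1
Drop 2: J rot2 at col 1 lands with bottom-row=1; cleared 0 line(s) (total 0); column heights now [1 3 3 3 0], max=3
Drop 3: L rot3 at col 2 lands with bottom-row=3; cleared 0 line(s) (total 0); column heights now [1 3 6 6 0], max=6
Drop 4: O rot1 at col 0 lands with bottom-row=3; cleared 0 line(s) (total 0); column heights now [5 5 6 6 0], max=6
Drop 5: I rot2 at col 0 lands with bottom-row=6; cleared 0 line(s) (total 0); column heights now [7 7 7 7 0], max=7
Test piece O rot0 at col 3 (width 2): heights before test = [7 7 7 7 0]; fits = False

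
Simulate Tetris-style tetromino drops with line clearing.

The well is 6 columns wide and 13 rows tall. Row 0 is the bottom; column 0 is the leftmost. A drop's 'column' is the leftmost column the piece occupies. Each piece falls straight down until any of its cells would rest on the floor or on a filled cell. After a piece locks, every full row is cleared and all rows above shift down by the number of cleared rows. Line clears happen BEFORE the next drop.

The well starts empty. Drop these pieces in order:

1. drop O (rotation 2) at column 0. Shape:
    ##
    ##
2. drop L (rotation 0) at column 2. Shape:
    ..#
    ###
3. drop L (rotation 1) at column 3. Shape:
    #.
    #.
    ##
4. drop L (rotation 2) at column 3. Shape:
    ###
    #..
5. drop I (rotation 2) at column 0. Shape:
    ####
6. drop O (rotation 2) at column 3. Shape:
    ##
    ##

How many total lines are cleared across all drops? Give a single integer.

Answer: 0

Derivation:
Drop 1: O rot2 at col 0 lands with bottom-row=0; cleared 0 line(s) (total 0); column heights now [2 2 0 0 0 0], max=2
Drop 2: L rot0 at col 2 lands with bottom-row=0; cleared 0 line(s) (total 0); column heights now [2 2 1 1 2 0], max=2
Drop 3: L rot1 at col 3 lands with bottom-row=2; cleared 0 line(s) (total 0); column heights now [2 2 1 5 3 0], max=5
Drop 4: L rot2 at col 3 lands with bottom-row=5; cleared 0 line(s) (total 0); column heights now [2 2 1 7 7 7], max=7
Drop 5: I rot2 at col 0 lands with bottom-row=7; cleared 0 line(s) (total 0); column heights now [8 8 8 8 7 7], max=8
Drop 6: O rot2 at col 3 lands with bottom-row=8; cleared 0 line(s) (total 0); column heights now [8 8 8 10 10 7], max=10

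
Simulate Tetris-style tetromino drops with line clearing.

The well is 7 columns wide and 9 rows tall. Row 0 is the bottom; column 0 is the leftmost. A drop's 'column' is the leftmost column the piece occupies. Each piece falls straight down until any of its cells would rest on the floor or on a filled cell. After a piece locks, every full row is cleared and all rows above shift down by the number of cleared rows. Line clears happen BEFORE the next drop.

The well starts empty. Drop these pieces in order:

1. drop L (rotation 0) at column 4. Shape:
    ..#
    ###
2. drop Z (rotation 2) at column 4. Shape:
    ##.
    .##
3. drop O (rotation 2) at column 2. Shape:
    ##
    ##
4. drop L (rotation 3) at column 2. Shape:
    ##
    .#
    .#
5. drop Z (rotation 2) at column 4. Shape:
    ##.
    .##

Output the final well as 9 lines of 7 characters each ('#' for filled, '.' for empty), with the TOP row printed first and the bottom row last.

Answer: .......
.......
.......
....##.
..##.##
...###.
...#.##
..##..#
..#####

Derivation:
Drop 1: L rot0 at col 4 lands with bottom-row=0; cleared 0 line(s) (total 0); column heights now [0 0 0 0 1 1 2], max=2
Drop 2: Z rot2 at col 4 lands with bottom-row=2; cleared 0 line(s) (total 0); column heights now [0 0 0 0 4 4 3], max=4
Drop 3: O rot2 at col 2 lands with bottom-row=0; cleared 0 line(s) (total 0); column heights now [0 0 2 2 4 4 3], max=4
Drop 4: L rot3 at col 2 lands with bottom-row=2; cleared 0 line(s) (total 0); column heights now [0 0 5 5 4 4 3], max=5
Drop 5: Z rot2 at col 4 lands with bottom-row=4; cleared 0 line(s) (total 0); column heights now [0 0 5 5 6 6 5], max=6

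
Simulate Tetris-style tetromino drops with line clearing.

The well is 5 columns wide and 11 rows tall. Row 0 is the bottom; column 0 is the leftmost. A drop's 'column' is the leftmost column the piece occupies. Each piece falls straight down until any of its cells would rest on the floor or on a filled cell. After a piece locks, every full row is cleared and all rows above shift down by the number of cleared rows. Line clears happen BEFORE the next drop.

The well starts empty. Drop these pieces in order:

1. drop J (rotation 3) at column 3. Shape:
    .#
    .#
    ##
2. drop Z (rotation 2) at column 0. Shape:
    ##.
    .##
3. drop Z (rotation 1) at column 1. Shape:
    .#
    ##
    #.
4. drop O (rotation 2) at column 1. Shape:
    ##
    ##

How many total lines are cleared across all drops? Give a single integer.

Answer: 0

Derivation:
Drop 1: J rot3 at col 3 lands with bottom-row=0; cleared 0 line(s) (total 0); column heights now [0 0 0 1 3], max=3
Drop 2: Z rot2 at col 0 lands with bottom-row=0; cleared 0 line(s) (total 0); column heights now [2 2 1 1 3], max=3
Drop 3: Z rot1 at col 1 lands with bottom-row=2; cleared 0 line(s) (total 0); column heights now [2 4 5 1 3], max=5
Drop 4: O rot2 at col 1 lands with bottom-row=5; cleared 0 line(s) (total 0); column heights now [2 7 7 1 3], max=7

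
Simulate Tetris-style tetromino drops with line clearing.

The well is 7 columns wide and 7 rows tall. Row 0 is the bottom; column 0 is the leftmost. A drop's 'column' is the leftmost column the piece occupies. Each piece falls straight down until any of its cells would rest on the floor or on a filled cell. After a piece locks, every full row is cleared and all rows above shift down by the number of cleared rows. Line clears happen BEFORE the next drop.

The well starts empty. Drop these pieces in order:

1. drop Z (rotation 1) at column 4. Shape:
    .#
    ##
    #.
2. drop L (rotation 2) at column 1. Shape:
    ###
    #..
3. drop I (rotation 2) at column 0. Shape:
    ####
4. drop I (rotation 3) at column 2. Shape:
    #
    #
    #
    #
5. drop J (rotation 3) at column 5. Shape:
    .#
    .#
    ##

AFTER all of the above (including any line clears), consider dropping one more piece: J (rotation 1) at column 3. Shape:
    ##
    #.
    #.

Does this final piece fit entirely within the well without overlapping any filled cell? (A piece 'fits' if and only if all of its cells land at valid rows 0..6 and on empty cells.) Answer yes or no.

Drop 1: Z rot1 at col 4 lands with bottom-row=0; cleared 0 line(s) (total 0); column heights now [0 0 0 0 2 3 0], max=3
Drop 2: L rot2 at col 1 lands with bottom-row=0; cleared 0 line(s) (total 0); column heights now [0 2 2 2 2 3 0], max=3
Drop 3: I rot2 at col 0 lands with bottom-row=2; cleared 0 line(s) (total 0); column heights now [3 3 3 3 2 3 0], max=3
Drop 4: I rot3 at col 2 lands with bottom-row=3; cleared 0 line(s) (total 0); column heights now [3 3 7 3 2 3 0], max=7
Drop 5: J rot3 at col 5 lands with bottom-row=3; cleared 0 line(s) (total 0); column heights now [3 3 7 3 2 4 6], max=7
Test piece J rot1 at col 3 (width 2): heights before test = [3 3 7 3 2 4 6]; fits = True

Answer: yes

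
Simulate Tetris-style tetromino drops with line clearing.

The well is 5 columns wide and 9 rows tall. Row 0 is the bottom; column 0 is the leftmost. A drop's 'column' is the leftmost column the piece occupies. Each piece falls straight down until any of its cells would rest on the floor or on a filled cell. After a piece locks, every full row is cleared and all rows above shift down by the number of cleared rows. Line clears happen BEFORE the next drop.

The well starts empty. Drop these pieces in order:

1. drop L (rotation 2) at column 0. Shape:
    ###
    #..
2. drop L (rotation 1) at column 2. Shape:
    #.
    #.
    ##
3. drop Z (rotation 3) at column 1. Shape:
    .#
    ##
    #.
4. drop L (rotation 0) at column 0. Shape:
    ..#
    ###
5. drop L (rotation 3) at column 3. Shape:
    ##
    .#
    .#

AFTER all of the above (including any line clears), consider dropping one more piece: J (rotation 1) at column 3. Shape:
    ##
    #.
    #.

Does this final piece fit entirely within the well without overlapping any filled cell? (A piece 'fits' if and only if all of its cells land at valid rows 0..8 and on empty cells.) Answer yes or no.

Drop 1: L rot2 at col 0 lands with bottom-row=0; cleared 0 line(s) (total 0); column heights now [2 2 2 0 0], max=2
Drop 2: L rot1 at col 2 lands with bottom-row=2; cleared 0 line(s) (total 0); column heights now [2 2 5 3 0], max=5
Drop 3: Z rot3 at col 1 lands with bottom-row=4; cleared 0 line(s) (total 0); column heights now [2 6 7 3 0], max=7
Drop 4: L rot0 at col 0 lands with bottom-row=7; cleared 0 line(s) (total 0); column heights now [8 8 9 3 0], max=9
Drop 5: L rot3 at col 3 lands with bottom-row=1; cleared 0 line(s) (total 0); column heights now [8 8 9 4 4], max=9
Test piece J rot1 at col 3 (width 2): heights before test = [8 8 9 4 4]; fits = True

Answer: yes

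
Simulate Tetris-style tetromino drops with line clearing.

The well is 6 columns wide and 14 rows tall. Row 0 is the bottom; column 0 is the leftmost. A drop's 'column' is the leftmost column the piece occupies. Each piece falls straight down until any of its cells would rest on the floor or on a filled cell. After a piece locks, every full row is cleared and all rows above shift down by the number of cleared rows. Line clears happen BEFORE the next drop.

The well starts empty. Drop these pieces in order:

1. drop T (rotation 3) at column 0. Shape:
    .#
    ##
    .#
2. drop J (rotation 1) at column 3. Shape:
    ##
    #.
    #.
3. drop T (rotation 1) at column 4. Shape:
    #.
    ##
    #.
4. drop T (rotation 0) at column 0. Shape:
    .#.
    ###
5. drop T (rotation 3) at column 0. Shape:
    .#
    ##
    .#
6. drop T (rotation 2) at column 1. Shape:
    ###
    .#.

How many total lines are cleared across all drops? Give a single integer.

Answer: 0

Derivation:
Drop 1: T rot3 at col 0 lands with bottom-row=0; cleared 0 line(s) (total 0); column heights now [2 3 0 0 0 0], max=3
Drop 2: J rot1 at col 3 lands with bottom-row=0; cleared 0 line(s) (total 0); column heights now [2 3 0 3 3 0], max=3
Drop 3: T rot1 at col 4 lands with bottom-row=3; cleared 0 line(s) (total 0); column heights now [2 3 0 3 6 5], max=6
Drop 4: T rot0 at col 0 lands with bottom-row=3; cleared 0 line(s) (total 0); column heights now [4 5 4 3 6 5], max=6
Drop 5: T rot3 at col 0 lands with bottom-row=5; cleared 0 line(s) (total 0); column heights now [7 8 4 3 6 5], max=8
Drop 6: T rot2 at col 1 lands with bottom-row=7; cleared 0 line(s) (total 0); column heights now [7 9 9 9 6 5], max=9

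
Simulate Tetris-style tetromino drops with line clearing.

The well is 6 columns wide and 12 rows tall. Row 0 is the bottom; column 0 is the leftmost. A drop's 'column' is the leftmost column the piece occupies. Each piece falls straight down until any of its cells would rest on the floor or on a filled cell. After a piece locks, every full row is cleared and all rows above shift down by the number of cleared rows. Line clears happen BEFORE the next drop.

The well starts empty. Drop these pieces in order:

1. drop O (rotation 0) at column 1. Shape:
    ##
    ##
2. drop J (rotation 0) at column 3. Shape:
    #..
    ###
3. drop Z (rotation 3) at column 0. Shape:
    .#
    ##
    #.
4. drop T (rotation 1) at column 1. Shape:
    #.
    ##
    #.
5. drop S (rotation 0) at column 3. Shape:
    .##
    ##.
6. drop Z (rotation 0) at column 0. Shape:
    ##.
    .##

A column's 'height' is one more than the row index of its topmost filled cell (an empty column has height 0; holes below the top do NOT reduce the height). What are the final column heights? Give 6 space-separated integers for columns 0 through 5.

Answer: 9 9 8 3 4 4

Derivation:
Drop 1: O rot0 at col 1 lands with bottom-row=0; cleared 0 line(s) (total 0); column heights now [0 2 2 0 0 0], max=2
Drop 2: J rot0 at col 3 lands with bottom-row=0; cleared 0 line(s) (total 0); column heights now [0 2 2 2 1 1], max=2
Drop 3: Z rot3 at col 0 lands with bottom-row=1; cleared 0 line(s) (total 0); column heights now [3 4 2 2 1 1], max=4
Drop 4: T rot1 at col 1 lands with bottom-row=4; cleared 0 line(s) (total 0); column heights now [3 7 6 2 1 1], max=7
Drop 5: S rot0 at col 3 lands with bottom-row=2; cleared 0 line(s) (total 0); column heights now [3 7 6 3 4 4], max=7
Drop 6: Z rot0 at col 0 lands with bottom-row=7; cleared 0 line(s) (total 0); column heights now [9 9 8 3 4 4], max=9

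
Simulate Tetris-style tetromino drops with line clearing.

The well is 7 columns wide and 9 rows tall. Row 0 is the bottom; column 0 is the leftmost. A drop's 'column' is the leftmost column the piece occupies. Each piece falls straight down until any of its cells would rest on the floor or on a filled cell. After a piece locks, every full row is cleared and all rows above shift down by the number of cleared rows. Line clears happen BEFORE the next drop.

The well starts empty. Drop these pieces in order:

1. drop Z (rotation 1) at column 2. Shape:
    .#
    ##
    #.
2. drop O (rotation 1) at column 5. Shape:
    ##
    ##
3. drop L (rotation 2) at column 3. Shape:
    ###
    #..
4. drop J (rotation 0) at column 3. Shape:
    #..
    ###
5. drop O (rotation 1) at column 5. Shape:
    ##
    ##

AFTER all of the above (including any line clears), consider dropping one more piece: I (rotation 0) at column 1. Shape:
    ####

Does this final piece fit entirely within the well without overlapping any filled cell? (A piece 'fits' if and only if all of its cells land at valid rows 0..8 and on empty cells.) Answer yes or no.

Answer: yes

Derivation:
Drop 1: Z rot1 at col 2 lands with bottom-row=0; cleared 0 line(s) (total 0); column heights now [0 0 2 3 0 0 0], max=3
Drop 2: O rot1 at col 5 lands with bottom-row=0; cleared 0 line(s) (total 0); column heights now [0 0 2 3 0 2 2], max=3
Drop 3: L rot2 at col 3 lands with bottom-row=3; cleared 0 line(s) (total 0); column heights now [0 0 2 5 5 5 2], max=5
Drop 4: J rot0 at col 3 lands with bottom-row=5; cleared 0 line(s) (total 0); column heights now [0 0 2 7 6 6 2], max=7
Drop 5: O rot1 at col 5 lands with bottom-row=6; cleared 0 line(s) (total 0); column heights now [0 0 2 7 6 8 8], max=8
Test piece I rot0 at col 1 (width 4): heights before test = [0 0 2 7 6 8 8]; fits = True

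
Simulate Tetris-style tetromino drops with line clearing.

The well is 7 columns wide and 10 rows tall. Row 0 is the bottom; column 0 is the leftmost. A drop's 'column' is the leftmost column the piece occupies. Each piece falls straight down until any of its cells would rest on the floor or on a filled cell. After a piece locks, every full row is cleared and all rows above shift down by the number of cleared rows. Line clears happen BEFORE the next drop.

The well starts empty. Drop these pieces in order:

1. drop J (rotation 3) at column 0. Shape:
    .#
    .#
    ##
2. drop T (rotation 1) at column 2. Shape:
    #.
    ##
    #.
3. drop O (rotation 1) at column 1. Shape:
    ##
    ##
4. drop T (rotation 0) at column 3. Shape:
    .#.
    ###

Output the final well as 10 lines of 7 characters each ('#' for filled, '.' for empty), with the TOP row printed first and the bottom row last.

Drop 1: J rot3 at col 0 lands with bottom-row=0; cleared 0 line(s) (total 0); column heights now [1 3 0 0 0 0 0], max=3
Drop 2: T rot1 at col 2 lands with bottom-row=0; cleared 0 line(s) (total 0); column heights now [1 3 3 2 0 0 0], max=3
Drop 3: O rot1 at col 1 lands with bottom-row=3; cleared 0 line(s) (total 0); column heights now [1 5 5 2 0 0 0], max=5
Drop 4: T rot0 at col 3 lands with bottom-row=2; cleared 0 line(s) (total 0); column heights now [1 5 5 3 4 3 0], max=5

Answer: .......
.......
.......
.......
.......
.##....
.##.#..
.#####.
.###...
###....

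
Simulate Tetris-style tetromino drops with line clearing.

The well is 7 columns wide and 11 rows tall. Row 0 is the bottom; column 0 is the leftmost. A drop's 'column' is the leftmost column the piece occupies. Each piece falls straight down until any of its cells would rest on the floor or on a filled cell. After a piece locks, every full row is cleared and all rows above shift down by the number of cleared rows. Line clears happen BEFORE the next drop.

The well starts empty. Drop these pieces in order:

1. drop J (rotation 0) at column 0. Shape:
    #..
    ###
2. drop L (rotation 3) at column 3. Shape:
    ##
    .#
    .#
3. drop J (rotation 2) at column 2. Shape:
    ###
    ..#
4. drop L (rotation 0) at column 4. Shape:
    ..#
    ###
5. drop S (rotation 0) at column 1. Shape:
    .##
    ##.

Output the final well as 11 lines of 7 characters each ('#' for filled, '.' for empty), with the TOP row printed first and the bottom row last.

Drop 1: J rot0 at col 0 lands with bottom-row=0; cleared 0 line(s) (total 0); column heights now [2 1 1 0 0 0 0], max=2
Drop 2: L rot3 at col 3 lands with bottom-row=0; cleared 0 line(s) (total 0); column heights now [2 1 1 3 3 0 0], max=3
Drop 3: J rot2 at col 2 lands with bottom-row=3; cleared 0 line(s) (total 0); column heights now [2 1 5 5 5 0 0], max=5
Drop 4: L rot0 at col 4 lands with bottom-row=5; cleared 0 line(s) (total 0); column heights now [2 1 5 5 6 6 7], max=7
Drop 5: S rot0 at col 1 lands with bottom-row=5; cleared 0 line(s) (total 0); column heights now [2 6 7 7 6 6 7], max=7

Answer: .......
.......
.......
.......
..##..#
.##.###
..###..
....#..
...##..
#...#..
###.#..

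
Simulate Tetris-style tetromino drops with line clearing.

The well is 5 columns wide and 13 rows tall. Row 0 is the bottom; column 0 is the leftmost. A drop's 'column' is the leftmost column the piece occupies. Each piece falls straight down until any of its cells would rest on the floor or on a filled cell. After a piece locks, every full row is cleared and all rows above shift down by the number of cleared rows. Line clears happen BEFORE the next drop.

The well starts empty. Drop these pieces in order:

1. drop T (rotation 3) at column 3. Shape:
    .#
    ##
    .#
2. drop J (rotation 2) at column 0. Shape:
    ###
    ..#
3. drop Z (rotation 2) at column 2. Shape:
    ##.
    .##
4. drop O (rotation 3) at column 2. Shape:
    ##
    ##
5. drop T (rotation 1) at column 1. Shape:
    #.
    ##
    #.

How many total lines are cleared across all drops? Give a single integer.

Drop 1: T rot3 at col 3 lands with bottom-row=0; cleared 0 line(s) (total 0); column heights now [0 0 0 2 3], max=3
Drop 2: J rot2 at col 0 lands with bottom-row=0; cleared 1 line(s) (total 1); column heights now [0 0 1 0 2], max=2
Drop 3: Z rot2 at col 2 lands with bottom-row=2; cleared 0 line(s) (total 1); column heights now [0 0 4 4 3], max=4
Drop 4: O rot3 at col 2 lands with bottom-row=4; cleared 0 line(s) (total 1); column heights now [0 0 6 6 3], max=6
Drop 5: T rot1 at col 1 lands with bottom-row=5; cleared 0 line(s) (total 1); column heights now [0 8 7 6 3], max=8

Answer: 1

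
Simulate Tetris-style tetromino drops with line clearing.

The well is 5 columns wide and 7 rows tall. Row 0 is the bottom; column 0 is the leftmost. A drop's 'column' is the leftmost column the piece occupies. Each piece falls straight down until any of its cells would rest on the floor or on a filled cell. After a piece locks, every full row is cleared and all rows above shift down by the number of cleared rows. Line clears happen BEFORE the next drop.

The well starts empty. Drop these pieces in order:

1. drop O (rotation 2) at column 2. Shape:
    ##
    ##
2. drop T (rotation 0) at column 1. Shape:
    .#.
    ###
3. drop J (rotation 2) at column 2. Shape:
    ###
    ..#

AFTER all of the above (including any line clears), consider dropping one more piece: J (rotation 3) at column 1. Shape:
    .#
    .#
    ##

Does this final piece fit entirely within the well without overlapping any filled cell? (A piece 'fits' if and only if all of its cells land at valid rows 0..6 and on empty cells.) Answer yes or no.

Answer: no

Derivation:
Drop 1: O rot2 at col 2 lands with bottom-row=0; cleared 0 line(s) (total 0); column heights now [0 0 2 2 0], max=2
Drop 2: T rot0 at col 1 lands with bottom-row=2; cleared 0 line(s) (total 0); column heights now [0 3 4 3 0], max=4
Drop 3: J rot2 at col 2 lands with bottom-row=3; cleared 0 line(s) (total 0); column heights now [0 3 5 5 5], max=5
Test piece J rot3 at col 1 (width 2): heights before test = [0 3 5 5 5]; fits = False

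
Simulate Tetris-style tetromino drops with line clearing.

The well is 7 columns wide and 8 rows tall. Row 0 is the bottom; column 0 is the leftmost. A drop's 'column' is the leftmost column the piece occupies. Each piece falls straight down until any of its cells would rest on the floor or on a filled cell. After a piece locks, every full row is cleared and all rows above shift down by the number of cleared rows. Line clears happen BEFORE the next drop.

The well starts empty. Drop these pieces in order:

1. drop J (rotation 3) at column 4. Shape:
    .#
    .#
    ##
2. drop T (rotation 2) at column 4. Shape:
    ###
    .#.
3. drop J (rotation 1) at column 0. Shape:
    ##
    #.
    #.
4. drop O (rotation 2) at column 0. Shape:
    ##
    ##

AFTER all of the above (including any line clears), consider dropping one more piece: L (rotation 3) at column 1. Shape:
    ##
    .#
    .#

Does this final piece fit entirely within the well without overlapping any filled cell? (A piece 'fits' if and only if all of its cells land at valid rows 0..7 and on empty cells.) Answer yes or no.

Answer: yes

Derivation:
Drop 1: J rot3 at col 4 lands with bottom-row=0; cleared 0 line(s) (total 0); column heights now [0 0 0 0 1 3 0], max=3
Drop 2: T rot2 at col 4 lands with bottom-row=3; cleared 0 line(s) (total 0); column heights now [0 0 0 0 5 5 5], max=5
Drop 3: J rot1 at col 0 lands with bottom-row=0; cleared 0 line(s) (total 0); column heights now [3 3 0 0 5 5 5], max=5
Drop 4: O rot2 at col 0 lands with bottom-row=3; cleared 0 line(s) (total 0); column heights now [5 5 0 0 5 5 5], max=5
Test piece L rot3 at col 1 (width 2): heights before test = [5 5 0 0 5 5 5]; fits = True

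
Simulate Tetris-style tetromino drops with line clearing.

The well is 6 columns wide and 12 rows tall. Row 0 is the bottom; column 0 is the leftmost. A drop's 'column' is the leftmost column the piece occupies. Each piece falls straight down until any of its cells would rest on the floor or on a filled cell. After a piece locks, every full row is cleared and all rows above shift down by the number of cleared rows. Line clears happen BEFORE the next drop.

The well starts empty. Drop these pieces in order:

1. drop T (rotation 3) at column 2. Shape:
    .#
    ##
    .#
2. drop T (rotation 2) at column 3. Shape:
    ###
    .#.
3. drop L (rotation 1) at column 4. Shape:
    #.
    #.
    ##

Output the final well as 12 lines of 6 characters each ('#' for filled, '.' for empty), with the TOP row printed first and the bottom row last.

Drop 1: T rot3 at col 2 lands with bottom-row=0; cleared 0 line(s) (total 0); column heights now [0 0 2 3 0 0], max=3
Drop 2: T rot2 at col 3 lands with bottom-row=2; cleared 0 line(s) (total 0); column heights now [0 0 2 4 4 4], max=4
Drop 3: L rot1 at col 4 lands with bottom-row=4; cleared 0 line(s) (total 0); column heights now [0 0 2 4 7 5], max=7

Answer: ......
......
......
......
......
....#.
....#.
....##
...###
...##.
..##..
...#..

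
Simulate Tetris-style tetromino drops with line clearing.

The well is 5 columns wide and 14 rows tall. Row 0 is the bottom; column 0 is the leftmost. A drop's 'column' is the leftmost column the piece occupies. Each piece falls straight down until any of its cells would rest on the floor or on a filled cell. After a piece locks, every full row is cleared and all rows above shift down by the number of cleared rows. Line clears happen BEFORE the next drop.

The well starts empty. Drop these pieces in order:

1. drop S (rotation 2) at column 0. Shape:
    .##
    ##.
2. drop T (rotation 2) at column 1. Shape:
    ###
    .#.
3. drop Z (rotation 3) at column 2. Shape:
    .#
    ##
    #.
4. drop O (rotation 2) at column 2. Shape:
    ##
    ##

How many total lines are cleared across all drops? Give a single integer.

Answer: 0

Derivation:
Drop 1: S rot2 at col 0 lands with bottom-row=0; cleared 0 line(s) (total 0); column heights now [1 2 2 0 0], max=2
Drop 2: T rot2 at col 1 lands with bottom-row=2; cleared 0 line(s) (total 0); column heights now [1 4 4 4 0], max=4
Drop 3: Z rot3 at col 2 lands with bottom-row=4; cleared 0 line(s) (total 0); column heights now [1 4 6 7 0], max=7
Drop 4: O rot2 at col 2 lands with bottom-row=7; cleared 0 line(s) (total 0); column heights now [1 4 9 9 0], max=9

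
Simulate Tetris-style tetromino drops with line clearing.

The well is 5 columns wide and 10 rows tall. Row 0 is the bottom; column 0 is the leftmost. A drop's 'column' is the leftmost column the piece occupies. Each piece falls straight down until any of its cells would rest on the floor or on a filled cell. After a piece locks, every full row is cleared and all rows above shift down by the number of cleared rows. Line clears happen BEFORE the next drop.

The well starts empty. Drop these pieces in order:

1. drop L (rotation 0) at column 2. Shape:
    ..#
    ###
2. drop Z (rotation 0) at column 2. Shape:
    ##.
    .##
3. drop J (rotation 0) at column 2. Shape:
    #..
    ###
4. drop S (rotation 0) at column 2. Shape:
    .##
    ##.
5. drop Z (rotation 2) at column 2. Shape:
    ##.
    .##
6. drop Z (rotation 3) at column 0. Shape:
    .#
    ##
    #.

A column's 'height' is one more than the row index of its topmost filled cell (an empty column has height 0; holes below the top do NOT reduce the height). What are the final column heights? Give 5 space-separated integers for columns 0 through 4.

Answer: 2 3 10 10 9

Derivation:
Drop 1: L rot0 at col 2 lands with bottom-row=0; cleared 0 line(s) (total 0); column heights now [0 0 1 1 2], max=2
Drop 2: Z rot0 at col 2 lands with bottom-row=2; cleared 0 line(s) (total 0); column heights now [0 0 4 4 3], max=4
Drop 3: J rot0 at col 2 lands with bottom-row=4; cleared 0 line(s) (total 0); column heights now [0 0 6 5 5], max=6
Drop 4: S rot0 at col 2 lands with bottom-row=6; cleared 0 line(s) (total 0); column heights now [0 0 7 8 8], max=8
Drop 5: Z rot2 at col 2 lands with bottom-row=8; cleared 0 line(s) (total 0); column heights now [0 0 10 10 9], max=10
Drop 6: Z rot3 at col 0 lands with bottom-row=0; cleared 0 line(s) (total 0); column heights now [2 3 10 10 9], max=10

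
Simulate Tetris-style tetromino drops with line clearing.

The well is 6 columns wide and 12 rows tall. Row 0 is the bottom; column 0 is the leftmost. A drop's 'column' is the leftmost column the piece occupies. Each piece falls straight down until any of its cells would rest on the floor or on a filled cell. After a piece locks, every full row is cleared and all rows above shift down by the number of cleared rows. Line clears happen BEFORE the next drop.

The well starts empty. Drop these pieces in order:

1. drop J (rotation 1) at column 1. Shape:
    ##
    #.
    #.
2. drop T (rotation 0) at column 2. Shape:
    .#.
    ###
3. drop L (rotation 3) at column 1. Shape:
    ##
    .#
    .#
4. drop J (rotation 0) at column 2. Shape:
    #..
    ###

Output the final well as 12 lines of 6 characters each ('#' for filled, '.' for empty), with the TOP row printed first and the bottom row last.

Answer: ......
......
......
..#...
..###.
.##...
..#...
..##..
..###.
.##...
.#....
.#....

Derivation:
Drop 1: J rot1 at col 1 lands with bottom-row=0; cleared 0 line(s) (total 0); column heights now [0 3 3 0 0 0], max=3
Drop 2: T rot0 at col 2 lands with bottom-row=3; cleared 0 line(s) (total 0); column heights now [0 3 4 5 4 0], max=5
Drop 3: L rot3 at col 1 lands with bottom-row=4; cleared 0 line(s) (total 0); column heights now [0 7 7 5 4 0], max=7
Drop 4: J rot0 at col 2 lands with bottom-row=7; cleared 0 line(s) (total 0); column heights now [0 7 9 8 8 0], max=9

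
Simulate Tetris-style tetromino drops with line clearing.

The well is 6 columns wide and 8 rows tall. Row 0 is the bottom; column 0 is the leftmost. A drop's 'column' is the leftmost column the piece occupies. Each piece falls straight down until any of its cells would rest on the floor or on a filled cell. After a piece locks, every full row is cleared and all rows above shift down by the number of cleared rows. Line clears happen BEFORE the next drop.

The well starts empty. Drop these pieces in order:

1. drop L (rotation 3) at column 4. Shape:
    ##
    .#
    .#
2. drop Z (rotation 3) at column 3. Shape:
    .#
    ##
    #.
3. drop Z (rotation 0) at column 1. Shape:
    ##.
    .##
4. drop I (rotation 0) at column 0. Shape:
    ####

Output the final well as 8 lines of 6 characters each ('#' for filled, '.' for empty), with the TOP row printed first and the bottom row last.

Drop 1: L rot3 at col 4 lands with bottom-row=0; cleared 0 line(s) (total 0); column heights now [0 0 0 0 3 3], max=3
Drop 2: Z rot3 at col 3 lands with bottom-row=2; cleared 0 line(s) (total 0); column heights now [0 0 0 4 5 3], max=5
Drop 3: Z rot0 at col 1 lands with bottom-row=4; cleared 0 line(s) (total 0); column heights now [0 6 6 5 5 3], max=6
Drop 4: I rot0 at col 0 lands with bottom-row=6; cleared 0 line(s) (total 0); column heights now [7 7 7 7 5 3], max=7

Answer: ......
####..
.##...
..###.
...##.
...###
.....#
.....#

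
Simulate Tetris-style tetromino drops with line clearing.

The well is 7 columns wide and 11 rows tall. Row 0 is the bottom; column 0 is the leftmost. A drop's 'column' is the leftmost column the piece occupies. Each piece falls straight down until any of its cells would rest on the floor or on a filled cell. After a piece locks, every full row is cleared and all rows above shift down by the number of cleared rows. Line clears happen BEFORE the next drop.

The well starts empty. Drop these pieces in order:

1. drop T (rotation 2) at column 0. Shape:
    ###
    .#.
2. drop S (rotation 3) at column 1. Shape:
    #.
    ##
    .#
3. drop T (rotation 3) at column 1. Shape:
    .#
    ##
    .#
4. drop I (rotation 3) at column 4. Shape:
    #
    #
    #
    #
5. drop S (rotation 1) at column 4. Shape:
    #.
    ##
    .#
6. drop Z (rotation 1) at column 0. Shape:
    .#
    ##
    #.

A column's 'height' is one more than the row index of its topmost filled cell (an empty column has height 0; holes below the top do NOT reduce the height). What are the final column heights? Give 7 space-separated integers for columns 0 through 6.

Drop 1: T rot2 at col 0 lands with bottom-row=0; cleared 0 line(s) (total 0); column heights now [2 2 2 0 0 0 0], max=2
Drop 2: S rot3 at col 1 lands with bottom-row=2; cleared 0 line(s) (total 0); column heights now [2 5 4 0 0 0 0], max=5
Drop 3: T rot3 at col 1 lands with bottom-row=4; cleared 0 line(s) (total 0); column heights now [2 6 7 0 0 0 0], max=7
Drop 4: I rot3 at col 4 lands with bottom-row=0; cleared 0 line(s) (total 0); column heights now [2 6 7 0 4 0 0], max=7
Drop 5: S rot1 at col 4 lands with bottom-row=3; cleared 0 line(s) (total 0); column heights now [2 6 7 0 6 5 0], max=7
Drop 6: Z rot1 at col 0 lands with bottom-row=5; cleared 0 line(s) (total 0); column heights now [7 8 7 0 6 5 0], max=8

Answer: 7 8 7 0 6 5 0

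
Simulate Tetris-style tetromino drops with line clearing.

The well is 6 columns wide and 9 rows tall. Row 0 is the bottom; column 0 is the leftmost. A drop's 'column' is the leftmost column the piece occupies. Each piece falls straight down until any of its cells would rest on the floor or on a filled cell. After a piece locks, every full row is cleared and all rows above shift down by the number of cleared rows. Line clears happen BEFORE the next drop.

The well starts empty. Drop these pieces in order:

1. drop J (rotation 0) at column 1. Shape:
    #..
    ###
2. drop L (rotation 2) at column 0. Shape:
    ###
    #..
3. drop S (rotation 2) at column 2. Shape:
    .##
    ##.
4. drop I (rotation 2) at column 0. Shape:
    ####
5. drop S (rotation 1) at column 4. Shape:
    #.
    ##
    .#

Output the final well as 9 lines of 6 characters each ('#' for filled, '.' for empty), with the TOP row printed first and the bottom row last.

Drop 1: J rot0 at col 1 lands with bottom-row=0; cleared 0 line(s) (total 0); column heights now [0 2 1 1 0 0], max=2
Drop 2: L rot2 at col 0 lands with bottom-row=1; cleared 0 line(s) (total 0); column heights now [3 3 3 1 0 0], max=3
Drop 3: S rot2 at col 2 lands with bottom-row=3; cleared 0 line(s) (total 0); column heights now [3 3 4 5 5 0], max=5
Drop 4: I rot2 at col 0 lands with bottom-row=5; cleared 0 line(s) (total 0); column heights now [6 6 6 6 5 0], max=6
Drop 5: S rot1 at col 4 lands with bottom-row=4; cleared 1 line(s) (total 1); column heights now [3 3 4 5 6 5], max=6

Answer: ......
......
......
....#.
...###
..##..
###...
##....
.###..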